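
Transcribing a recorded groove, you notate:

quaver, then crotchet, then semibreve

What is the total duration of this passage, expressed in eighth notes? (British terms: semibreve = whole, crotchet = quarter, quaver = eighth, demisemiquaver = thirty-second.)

11

Working in eighth notes: quaver = 1; crotchet = 2; semibreve = 8.
Total: 1 + 2 + 8 = 11 eighth notes.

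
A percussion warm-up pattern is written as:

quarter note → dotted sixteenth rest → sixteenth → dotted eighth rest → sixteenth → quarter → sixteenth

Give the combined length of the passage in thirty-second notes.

31

Express everything in thirty-second notes: quarter note = 8; dotted sixteenth rest = 3; sixteenth = 2; dotted eighth rest = 6; sixteenth = 2; quarter = 8; sixteenth = 2.
Total: 8 + 3 + 2 + 6 + 2 + 8 + 2 = 31 thirty-second notes.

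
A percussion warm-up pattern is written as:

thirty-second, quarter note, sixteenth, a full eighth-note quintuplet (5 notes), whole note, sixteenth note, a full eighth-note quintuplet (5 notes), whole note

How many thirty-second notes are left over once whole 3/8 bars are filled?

One bar of 3/8 = 12 thirty-second notes.
Each duration in thirty-second notes: thirty-second = 1; quarter note = 8; sixteenth = 2; a full eighth-note quintuplet (5 notes) (five quintuplet eighths span one half) = 16; whole note = 32; sixteenth note = 2; a full eighth-note quintuplet (5 notes) (five quintuplet eighths span one half) = 16; whole note = 32.
Altogether 1 + 8 + 2 + 16 + 32 + 2 + 16 + 32 = 109.
109 ÷ 12 = 9 complete bars with 1 thirty-second note remaining.

1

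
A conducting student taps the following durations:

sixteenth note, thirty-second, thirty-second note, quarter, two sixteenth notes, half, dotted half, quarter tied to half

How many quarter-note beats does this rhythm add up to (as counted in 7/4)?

10

One quarter-note beat = 8 thirty-second notes.
Working in thirty-second notes: sixteenth note = 2; thirty-second = 1; thirty-second note = 1; quarter = 8; sixteenth note = 2; sixteenth note = 2; half = 16; dotted half = 24; quarter tied to half (quarter + half) = 24.
Sum: 2 + 1 + 1 + 8 + 2 + 2 + 16 + 24 + 24 = 80.
80 ÷ 8 = 10 beats.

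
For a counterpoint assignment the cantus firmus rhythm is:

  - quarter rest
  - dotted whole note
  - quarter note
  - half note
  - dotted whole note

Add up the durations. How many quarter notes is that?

16

Convert each value to quarter notes: quarter rest = 1; dotted whole note = 6; quarter note = 1; half note = 2; dotted whole note = 6.
Sum: 1 + 6 + 1 + 2 + 6 = 16 quarter notes.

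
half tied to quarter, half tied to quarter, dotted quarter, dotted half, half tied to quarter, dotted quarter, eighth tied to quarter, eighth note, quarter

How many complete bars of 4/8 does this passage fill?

One bar of 4/8 = 4 eighth notes.
In eighth notes: half tied to quarter (half + quarter) = 6; half tied to quarter (half + quarter) = 6; dotted quarter = 3; dotted half = 6; half tied to quarter (half + quarter) = 6; dotted quarter = 3; eighth tied to quarter (eighth + quarter) = 3; eighth note = 1; quarter = 2.
Adding: 6 + 6 + 3 + 6 + 6 + 3 + 3 + 1 + 2 = 36.
36 ÷ 4 = 9 complete bars with 0 left over.

9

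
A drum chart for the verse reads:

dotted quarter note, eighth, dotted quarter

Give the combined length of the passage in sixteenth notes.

In sixteenth notes: dotted quarter note = 6; eighth = 2; dotted quarter = 6.
Total: 6 + 2 + 6 = 14 sixteenth notes.

14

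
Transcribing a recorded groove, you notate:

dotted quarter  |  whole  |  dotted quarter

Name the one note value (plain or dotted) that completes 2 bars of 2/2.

2 bars of 2/2 = 16 eighth notes.
Convert each value to eighth notes: dotted quarter = 3; whole = 8; dotted quarter = 3.
Sum: 3 + 8 + 3 = 14.
Remaining: 16 − 14 = 2 eighth notes, which is a quarter note.

quarter note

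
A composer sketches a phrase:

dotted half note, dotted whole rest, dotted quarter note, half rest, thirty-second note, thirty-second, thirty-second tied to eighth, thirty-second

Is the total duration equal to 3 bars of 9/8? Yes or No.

Yes

One bar of 9/8 = 36 thirty-second notes, so 3 bars = 108.
Convert each value to thirty-second notes: dotted half note = 24; dotted whole rest = 48; dotted quarter note = 12; half rest = 16; thirty-second note = 1; thirty-second = 1; thirty-second tied to eighth (thirty-second + eighth) = 5; thirty-second = 1.
Altogether 24 + 48 + 12 + 16 + 1 + 1 + 5 + 1 = 108.
108 equals 108, so the answer is Yes.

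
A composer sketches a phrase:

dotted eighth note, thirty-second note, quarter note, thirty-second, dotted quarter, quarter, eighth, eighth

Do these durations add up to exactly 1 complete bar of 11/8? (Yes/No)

One bar of 11/8 = 44 thirty-second notes.
Convert each value to thirty-second notes: dotted eighth note = 6; thirty-second note = 1; quarter note = 8; thirty-second = 1; dotted quarter = 12; quarter = 8; eighth = 4; eighth = 4.
Adding: 6 + 1 + 8 + 1 + 12 + 8 + 4 + 4 = 44.
44 equals 44, so the answer is Yes.

Yes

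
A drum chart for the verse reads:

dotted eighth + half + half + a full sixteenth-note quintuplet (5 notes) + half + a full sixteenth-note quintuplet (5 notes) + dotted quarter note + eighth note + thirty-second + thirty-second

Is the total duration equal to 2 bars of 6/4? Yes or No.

No

One bar of 6/4 = 48 thirty-second notes, so 2 bars = 96.
In thirty-second notes: dotted eighth = 6; half = 16; half = 16; a full sixteenth-note quintuplet (5 notes) (five quintuplet sixteenths span one quarter) = 8; half = 16; a full sixteenth-note quintuplet (5 notes) (five quintuplet sixteenths span one quarter) = 8; dotted quarter note = 12; eighth note = 4; thirty-second = 1; thirty-second = 1.
Sum: 6 + 16 + 16 + 8 + 16 + 8 + 12 + 4 + 1 + 1 = 88.
88 falls short of 96, so the answer is No.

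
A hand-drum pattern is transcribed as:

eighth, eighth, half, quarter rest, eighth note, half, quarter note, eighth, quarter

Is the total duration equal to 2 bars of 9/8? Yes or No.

One bar of 9/8 = 9 eighth notes, so 2 bars = 18.
Express everything in eighth notes: eighth = 1; eighth = 1; half = 4; quarter rest = 2; eighth note = 1; half = 4; quarter note = 2; eighth = 1; quarter = 2.
Adding: 1 + 1 + 4 + 2 + 1 + 4 + 2 + 1 + 2 = 18.
18 equals 18, so the answer is Yes.

Yes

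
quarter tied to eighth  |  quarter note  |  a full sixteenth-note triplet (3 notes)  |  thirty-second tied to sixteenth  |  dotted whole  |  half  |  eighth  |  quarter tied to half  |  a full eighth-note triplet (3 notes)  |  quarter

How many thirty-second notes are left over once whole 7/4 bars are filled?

23

One bar of 7/4 = 56 thirty-second notes.
Working in thirty-second notes: quarter tied to eighth (quarter + eighth) = 12; quarter note = 8; a full sixteenth-note triplet (3 notes) (three triplet sixteenths span one eighth) = 4; thirty-second tied to sixteenth (thirty-second + sixteenth) = 3; dotted whole = 48; half = 16; eighth = 4; quarter tied to half (quarter + half) = 24; a full eighth-note triplet (3 notes) (three triplet eighths span one quarter) = 8; quarter = 8.
Total: 12 + 8 + 4 + 3 + 48 + 16 + 4 + 24 + 8 + 8 = 135.
135 ÷ 56 = 2 complete bars with 23 thirty-second notes remaining.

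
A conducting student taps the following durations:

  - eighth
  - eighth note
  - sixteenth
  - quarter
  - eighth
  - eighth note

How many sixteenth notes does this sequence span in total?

13

Convert each value to sixteenth notes: eighth = 2; eighth note = 2; sixteenth = 1; quarter = 4; eighth = 2; eighth note = 2.
Total: 2 + 2 + 1 + 4 + 2 + 2 = 13 sixteenth notes.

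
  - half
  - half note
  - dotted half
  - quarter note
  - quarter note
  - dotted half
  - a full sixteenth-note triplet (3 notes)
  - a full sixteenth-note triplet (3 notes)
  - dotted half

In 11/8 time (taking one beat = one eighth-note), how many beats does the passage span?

32

One eighth-note beat = 2 sixteenth notes.
Each duration in sixteenth notes: half = 8; half note = 8; dotted half = 12; quarter note = 4; quarter note = 4; dotted half = 12; a full sixteenth-note triplet (3 notes) (three triplet sixteenths span one eighth) = 2; a full sixteenth-note triplet (3 notes) (three triplet sixteenths span one eighth) = 2; dotted half = 12.
Total: 8 + 8 + 12 + 4 + 4 + 12 + 2 + 2 + 12 = 64.
64 ÷ 2 = 32 beats.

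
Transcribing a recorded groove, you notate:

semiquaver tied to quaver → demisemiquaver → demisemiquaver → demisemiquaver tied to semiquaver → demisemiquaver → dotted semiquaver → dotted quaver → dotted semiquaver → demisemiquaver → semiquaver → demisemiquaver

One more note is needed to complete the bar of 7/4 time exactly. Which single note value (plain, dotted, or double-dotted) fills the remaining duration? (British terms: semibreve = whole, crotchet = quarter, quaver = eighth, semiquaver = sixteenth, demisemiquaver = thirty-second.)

The bar of 7/4 = 56 thirty-second notes.
Working in thirty-second notes: semiquaver tied to quaver (semiquaver + quaver) = 6; demisemiquaver = 1; demisemiquaver = 1; demisemiquaver tied to semiquaver (demisemiquaver + semiquaver) = 3; demisemiquaver = 1; dotted semiquaver = 3; dotted quaver = 6; dotted semiquaver = 3; demisemiquaver = 1; semiquaver = 2; demisemiquaver = 1.
Sum: 6 + 1 + 1 + 3 + 1 + 3 + 6 + 3 + 1 + 2 + 1 = 28.
Remaining: 56 − 28 = 28 thirty-second notes, which is a double-dotted half note.

double-dotted half note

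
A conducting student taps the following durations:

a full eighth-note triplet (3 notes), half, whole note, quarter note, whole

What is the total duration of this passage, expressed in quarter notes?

12

Each duration in quarter notes: a full eighth-note triplet (3 notes) (three triplet eighths span one quarter) = 1; half = 2; whole note = 4; quarter note = 1; whole = 4.
Total: 1 + 2 + 4 + 1 + 4 = 12 quarter notes.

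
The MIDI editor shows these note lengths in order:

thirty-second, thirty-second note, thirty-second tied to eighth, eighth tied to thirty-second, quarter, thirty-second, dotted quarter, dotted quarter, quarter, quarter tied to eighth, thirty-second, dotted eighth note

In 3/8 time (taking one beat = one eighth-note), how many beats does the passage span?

One eighth-note beat = 4 thirty-second notes.
Each duration in thirty-second notes: thirty-second = 1; thirty-second note = 1; thirty-second tied to eighth (thirty-second + eighth) = 5; eighth tied to thirty-second (eighth + thirty-second) = 5; quarter = 8; thirty-second = 1; dotted quarter = 12; dotted quarter = 12; quarter = 8; quarter tied to eighth (quarter + eighth) = 12; thirty-second = 1; dotted eighth note = 6.
Total: 1 + 1 + 5 + 5 + 8 + 1 + 12 + 12 + 8 + 12 + 1 + 6 = 72.
72 ÷ 4 = 18 beats.

18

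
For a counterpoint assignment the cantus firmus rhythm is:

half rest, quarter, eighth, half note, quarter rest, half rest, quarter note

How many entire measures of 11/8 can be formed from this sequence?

One bar of 11/8 = 11 eighth notes.
Express everything in eighth notes: half rest = 4; quarter = 2; eighth = 1; half note = 4; quarter rest = 2; half rest = 4; quarter note = 2.
Sum: 4 + 2 + 1 + 4 + 2 + 4 + 2 = 19.
19 ÷ 11 = 1 complete bar with 8 left over.

1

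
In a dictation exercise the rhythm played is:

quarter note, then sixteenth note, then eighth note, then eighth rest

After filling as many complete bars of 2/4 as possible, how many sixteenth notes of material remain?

1

One bar of 2/4 = 8 sixteenth notes.
Each duration in sixteenth notes: quarter note = 4; sixteenth note = 1; eighth note = 2; eighth rest = 2.
Total: 4 + 1 + 2 + 2 = 9.
9 ÷ 8 = 1 complete bar with 1 sixteenth note remaining.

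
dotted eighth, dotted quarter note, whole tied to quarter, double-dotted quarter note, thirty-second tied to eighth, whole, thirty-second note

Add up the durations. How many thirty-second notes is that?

110

Convert each value to thirty-second notes: dotted eighth = 6; dotted quarter note = 12; whole tied to quarter (whole + quarter) = 40; double-dotted quarter note = 14; thirty-second tied to eighth (thirty-second + eighth) = 5; whole = 32; thirty-second note = 1.
Adding: 6 + 12 + 40 + 14 + 5 + 32 + 1 = 110 thirty-second notes.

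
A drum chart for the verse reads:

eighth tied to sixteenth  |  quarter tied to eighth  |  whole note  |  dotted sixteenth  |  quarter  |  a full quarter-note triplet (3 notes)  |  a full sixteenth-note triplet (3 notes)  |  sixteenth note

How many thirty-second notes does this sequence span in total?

83

Convert each value to thirty-second notes: eighth tied to sixteenth (eighth + sixteenth) = 6; quarter tied to eighth (quarter + eighth) = 12; whole note = 32; dotted sixteenth = 3; quarter = 8; a full quarter-note triplet (3 notes) (three triplet quarters span one half) = 16; a full sixteenth-note triplet (3 notes) (three triplet sixteenths span one eighth) = 4; sixteenth note = 2.
Sum: 6 + 12 + 32 + 3 + 8 + 16 + 4 + 2 = 83 thirty-second notes.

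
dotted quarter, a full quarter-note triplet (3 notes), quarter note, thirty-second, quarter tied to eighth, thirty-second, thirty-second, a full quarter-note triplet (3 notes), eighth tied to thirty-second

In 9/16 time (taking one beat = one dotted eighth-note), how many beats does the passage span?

12

One dotted eighth-note beat = 6 thirty-second notes.
Working in thirty-second notes: dotted quarter = 12; a full quarter-note triplet (3 notes) (three triplet quarters span one half) = 16; quarter note = 8; thirty-second = 1; quarter tied to eighth (quarter + eighth) = 12; thirty-second = 1; thirty-second = 1; a full quarter-note triplet (3 notes) (three triplet quarters span one half) = 16; eighth tied to thirty-second (eighth + thirty-second) = 5.
Sum: 12 + 16 + 8 + 1 + 12 + 1 + 1 + 16 + 5 = 72.
72 ÷ 6 = 12 beats.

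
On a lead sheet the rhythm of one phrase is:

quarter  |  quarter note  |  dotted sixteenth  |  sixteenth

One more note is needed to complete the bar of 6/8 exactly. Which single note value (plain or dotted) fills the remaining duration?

dotted sixteenth note

The bar of 6/8 = 24 thirty-second notes.
In thirty-second notes: quarter = 8; quarter note = 8; dotted sixteenth = 3; sixteenth = 2.
Sum: 8 + 8 + 3 + 2 = 21.
Remaining: 24 − 21 = 3 thirty-second notes, which is a dotted sixteenth note.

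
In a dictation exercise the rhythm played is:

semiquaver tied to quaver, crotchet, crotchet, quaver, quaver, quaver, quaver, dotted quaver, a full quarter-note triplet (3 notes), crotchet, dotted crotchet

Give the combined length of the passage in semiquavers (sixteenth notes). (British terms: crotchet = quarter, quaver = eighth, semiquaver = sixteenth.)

40

In sixteenth notes: semiquaver tied to quaver (semiquaver + quaver) = 3; crotchet = 4; crotchet = 4; quaver = 2; quaver = 2; quaver = 2; quaver = 2; dotted quaver = 3; a full quarter-note triplet (3 notes) (three triplet quarters span one half) = 8; crotchet = 4; dotted crotchet = 6.
Sum: 3 + 4 + 4 + 2 + 2 + 2 + 2 + 3 + 8 + 4 + 6 = 40 sixteenth notes.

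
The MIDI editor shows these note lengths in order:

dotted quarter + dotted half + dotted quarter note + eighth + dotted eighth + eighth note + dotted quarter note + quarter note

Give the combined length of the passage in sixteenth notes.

Express everything in sixteenth notes: dotted quarter = 6; dotted half = 12; dotted quarter note = 6; eighth = 2; dotted eighth = 3; eighth note = 2; dotted quarter note = 6; quarter note = 4.
Total: 6 + 12 + 6 + 2 + 3 + 2 + 6 + 4 = 41 sixteenth notes.

41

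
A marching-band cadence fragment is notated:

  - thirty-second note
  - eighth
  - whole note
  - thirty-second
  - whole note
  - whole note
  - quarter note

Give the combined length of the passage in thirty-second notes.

110

Convert each value to thirty-second notes: thirty-second note = 1; eighth = 4; whole note = 32; thirty-second = 1; whole note = 32; whole note = 32; quarter note = 8.
Total: 1 + 4 + 32 + 1 + 32 + 32 + 8 = 110 thirty-second notes.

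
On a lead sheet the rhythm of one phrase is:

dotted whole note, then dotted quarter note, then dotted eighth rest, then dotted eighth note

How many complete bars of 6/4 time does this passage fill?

One bar of 6/4 = 24 sixteenth notes.
Each duration in sixteenth notes: dotted whole note = 24; dotted quarter note = 6; dotted eighth rest = 3; dotted eighth note = 3.
Total: 24 + 6 + 3 + 3 = 36.
36 ÷ 24 = 1 complete bar with 12 left over.

1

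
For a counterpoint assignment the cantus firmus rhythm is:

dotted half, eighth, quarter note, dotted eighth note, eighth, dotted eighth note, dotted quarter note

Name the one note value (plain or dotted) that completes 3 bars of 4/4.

whole note

3 bars of 4/4 = 48 sixteenth notes.
Each duration in sixteenth notes: dotted half = 12; eighth = 2; quarter note = 4; dotted eighth note = 3; eighth = 2; dotted eighth note = 3; dotted quarter note = 6.
Total: 12 + 2 + 4 + 3 + 2 + 3 + 6 = 32.
Remaining: 48 − 32 = 16 sixteenth notes, which is a whole note.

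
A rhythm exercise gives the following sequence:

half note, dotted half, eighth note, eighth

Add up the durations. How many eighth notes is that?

12

Each duration in eighth notes: half note = 4; dotted half = 6; eighth note = 1; eighth = 1.
Altogether 4 + 6 + 1 + 1 = 12 eighth notes.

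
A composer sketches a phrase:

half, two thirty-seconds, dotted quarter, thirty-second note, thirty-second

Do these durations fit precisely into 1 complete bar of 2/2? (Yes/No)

One bar of 2/2 = 32 thirty-second notes.
Each duration in thirty-second notes: half = 16; thirty-second = 1; thirty-second = 1; dotted quarter = 12; thirty-second note = 1; thirty-second = 1.
Sum: 16 + 1 + 1 + 12 + 1 + 1 = 32.
32 equals 32, so the answer is Yes.

Yes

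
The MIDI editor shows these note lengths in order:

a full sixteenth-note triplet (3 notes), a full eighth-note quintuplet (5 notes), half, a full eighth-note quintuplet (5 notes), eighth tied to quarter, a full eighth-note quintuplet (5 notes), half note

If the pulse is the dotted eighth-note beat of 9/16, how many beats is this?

One dotted eighth-note beat = 3 sixteenth notes.
Convert each value to sixteenth notes: a full sixteenth-note triplet (3 notes) (three triplet sixteenths span one eighth) = 2; a full eighth-note quintuplet (5 notes) (five quintuplet eighths span one half) = 8; half = 8; a full eighth-note quintuplet (5 notes) (five quintuplet eighths span one half) = 8; eighth tied to quarter (eighth + quarter) = 6; a full eighth-note quintuplet (5 notes) (five quintuplet eighths span one half) = 8; half note = 8.
Adding: 2 + 8 + 8 + 8 + 6 + 8 + 8 = 48.
48 ÷ 3 = 16 beats.

16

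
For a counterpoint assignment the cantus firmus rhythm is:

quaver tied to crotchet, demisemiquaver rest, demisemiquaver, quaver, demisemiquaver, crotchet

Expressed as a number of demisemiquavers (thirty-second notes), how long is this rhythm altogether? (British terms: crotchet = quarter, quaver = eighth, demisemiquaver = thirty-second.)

Express everything in thirty-second notes: quaver tied to crotchet (quaver + crotchet) = 12; demisemiquaver rest = 1; demisemiquaver = 1; quaver = 4; demisemiquaver = 1; crotchet = 8.
Adding: 12 + 1 + 1 + 4 + 1 + 8 = 27 thirty-second notes.

27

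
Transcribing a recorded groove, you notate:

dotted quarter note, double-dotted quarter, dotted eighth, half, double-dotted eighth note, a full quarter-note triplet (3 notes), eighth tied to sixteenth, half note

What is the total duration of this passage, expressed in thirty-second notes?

Each duration in thirty-second notes: dotted quarter note = 12; double-dotted quarter = 14; dotted eighth = 6; half = 16; double-dotted eighth note = 7; a full quarter-note triplet (3 notes) (three triplet quarters span one half) = 16; eighth tied to sixteenth (eighth + sixteenth) = 6; half note = 16.
Sum: 12 + 14 + 6 + 16 + 7 + 16 + 6 + 16 = 93 thirty-second notes.

93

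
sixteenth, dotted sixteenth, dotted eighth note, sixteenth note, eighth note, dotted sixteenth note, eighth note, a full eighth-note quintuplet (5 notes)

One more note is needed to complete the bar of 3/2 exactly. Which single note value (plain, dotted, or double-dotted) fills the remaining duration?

The bar of 3/2 = 48 thirty-second notes.
Each duration in thirty-second notes: sixteenth = 2; dotted sixteenth = 3; dotted eighth note = 6; sixteenth note = 2; eighth note = 4; dotted sixteenth note = 3; eighth note = 4; a full eighth-note quintuplet (5 notes) (five quintuplet eighths span one half) = 16.
Sum: 2 + 3 + 6 + 2 + 4 + 3 + 4 + 16 = 40.
Remaining: 48 − 40 = 8 thirty-second notes, which is a quarter note.

quarter note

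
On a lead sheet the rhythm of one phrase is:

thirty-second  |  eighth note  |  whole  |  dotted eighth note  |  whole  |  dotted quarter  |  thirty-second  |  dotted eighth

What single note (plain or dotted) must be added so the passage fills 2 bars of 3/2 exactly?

2 bars of 3/2 = 96 thirty-second notes.
In thirty-second notes: thirty-second = 1; eighth note = 4; whole = 32; dotted eighth note = 6; whole = 32; dotted quarter = 12; thirty-second = 1; dotted eighth = 6.
Altogether 1 + 4 + 32 + 6 + 32 + 12 + 1 + 6 = 94.
Remaining: 96 − 94 = 2 thirty-second notes, which is a sixteenth note.

sixteenth note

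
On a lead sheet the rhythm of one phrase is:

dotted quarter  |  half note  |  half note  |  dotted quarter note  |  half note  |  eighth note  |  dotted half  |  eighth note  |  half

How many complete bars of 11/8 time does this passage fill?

2

One bar of 11/8 = 11 eighth notes.
Each duration in eighth notes: dotted quarter = 3; half note = 4; half note = 4; dotted quarter note = 3; half note = 4; eighth note = 1; dotted half = 6; eighth note = 1; half = 4.
Sum: 3 + 4 + 4 + 3 + 4 + 1 + 6 + 1 + 4 = 30.
30 ÷ 11 = 2 complete bars with 8 left over.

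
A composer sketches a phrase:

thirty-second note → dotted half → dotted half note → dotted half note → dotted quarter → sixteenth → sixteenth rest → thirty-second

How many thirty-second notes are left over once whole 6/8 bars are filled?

One bar of 6/8 = 24 thirty-second notes.
In thirty-second notes: thirty-second note = 1; dotted half = 24; dotted half note = 24; dotted half note = 24; dotted quarter = 12; sixteenth = 2; sixteenth rest = 2; thirty-second = 1.
Sum: 1 + 24 + 24 + 24 + 12 + 2 + 2 + 1 = 90.
90 ÷ 24 = 3 complete bars with 18 thirty-second notes remaining.

18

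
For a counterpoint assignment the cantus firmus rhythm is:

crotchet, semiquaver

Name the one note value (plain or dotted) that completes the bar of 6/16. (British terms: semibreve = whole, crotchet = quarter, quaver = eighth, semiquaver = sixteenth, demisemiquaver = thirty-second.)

The bar of 6/16 = 6 sixteenth notes.
Working in sixteenth notes: crotchet = 4; semiquaver = 1.
Sum: 4 + 1 = 5.
Remaining: 6 − 5 = 1 sixteenth note, which is a sixteenth note.

sixteenth note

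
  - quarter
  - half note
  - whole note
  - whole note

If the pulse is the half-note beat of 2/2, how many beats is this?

One half-note beat = 2 quarter notes.
In quarter notes: quarter = 1; half note = 2; whole note = 4; whole note = 4.
Altogether 1 + 2 + 4 + 4 = 11.
11 ÷ 2 = 5.5 beats.

5.5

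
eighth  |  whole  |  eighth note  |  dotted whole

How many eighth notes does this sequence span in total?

In eighth notes: eighth = 1; whole = 8; eighth note = 1; dotted whole = 12.
Altogether 1 + 8 + 1 + 12 = 22 eighth notes.

22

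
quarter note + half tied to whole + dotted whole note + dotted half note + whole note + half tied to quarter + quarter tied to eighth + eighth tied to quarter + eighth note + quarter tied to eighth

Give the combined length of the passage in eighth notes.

Express everything in eighth notes: quarter note = 2; half tied to whole (half + whole) = 12; dotted whole note = 12; dotted half note = 6; whole note = 8; half tied to quarter (half + quarter) = 6; quarter tied to eighth (quarter + eighth) = 3; eighth tied to quarter (eighth + quarter) = 3; eighth note = 1; quarter tied to eighth (quarter + eighth) = 3.
Adding: 2 + 12 + 12 + 6 + 8 + 6 + 3 + 3 + 1 + 3 = 56 eighth notes.

56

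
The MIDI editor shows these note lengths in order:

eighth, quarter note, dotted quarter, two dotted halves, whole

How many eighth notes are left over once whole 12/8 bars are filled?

One bar of 12/8 = 12 eighth notes.
Convert each value to eighth notes: eighth = 1; quarter note = 2; dotted quarter = 3; dotted half = 6; dotted half = 6; whole = 8.
Sum: 1 + 2 + 3 + 6 + 6 + 8 = 26.
26 ÷ 12 = 2 complete bars with 2 eighth notes remaining.

2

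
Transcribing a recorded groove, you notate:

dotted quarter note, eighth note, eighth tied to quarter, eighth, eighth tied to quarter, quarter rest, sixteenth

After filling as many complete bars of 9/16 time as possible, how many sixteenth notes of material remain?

0

One bar of 9/16 = 9 sixteenth notes.
Working in sixteenth notes: dotted quarter note = 6; eighth note = 2; eighth tied to quarter (eighth + quarter) = 6; eighth = 2; eighth tied to quarter (eighth + quarter) = 6; quarter rest = 4; sixteenth = 1.
Adding: 6 + 2 + 6 + 2 + 6 + 4 + 1 = 27.
27 ÷ 9 = 3 complete bars with 0 sixteenth notes remaining.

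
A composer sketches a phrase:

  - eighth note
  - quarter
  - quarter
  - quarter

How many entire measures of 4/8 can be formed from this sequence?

1

One bar of 4/8 = 4 eighth notes.
Convert each value to eighth notes: eighth note = 1; quarter = 2; quarter = 2; quarter = 2.
Sum: 1 + 2 + 2 + 2 = 7.
7 ÷ 4 = 1 complete bar with 3 left over.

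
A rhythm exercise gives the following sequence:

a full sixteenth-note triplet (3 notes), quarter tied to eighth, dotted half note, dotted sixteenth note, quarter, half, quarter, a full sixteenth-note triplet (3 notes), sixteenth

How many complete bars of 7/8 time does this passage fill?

One bar of 7/8 = 28 thirty-second notes.
Each duration in thirty-second notes: a full sixteenth-note triplet (3 notes) (three triplet sixteenths span one eighth) = 4; quarter tied to eighth (quarter + eighth) = 12; dotted half note = 24; dotted sixteenth note = 3; quarter = 8; half = 16; quarter = 8; a full sixteenth-note triplet (3 notes) (three triplet sixteenths span one eighth) = 4; sixteenth = 2.
Sum: 4 + 12 + 24 + 3 + 8 + 16 + 8 + 4 + 2 = 81.
81 ÷ 28 = 2 complete bars with 25 left over.

2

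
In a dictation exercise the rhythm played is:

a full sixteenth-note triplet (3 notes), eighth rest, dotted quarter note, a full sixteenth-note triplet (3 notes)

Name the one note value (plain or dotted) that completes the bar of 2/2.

quarter note

The bar of 2/2 = 8 eighth notes.
Express everything in eighth notes: a full sixteenth-note triplet (3 notes) (three triplet sixteenths span one eighth) = 1; eighth rest = 1; dotted quarter note = 3; a full sixteenth-note triplet (3 notes) (three triplet sixteenths span one eighth) = 1.
Sum: 1 + 1 + 3 + 1 = 6.
Remaining: 8 − 6 = 2 eighth notes, which is a quarter note.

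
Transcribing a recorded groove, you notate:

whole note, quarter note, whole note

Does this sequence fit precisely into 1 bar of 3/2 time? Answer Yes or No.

One bar of 3/2 = 6 quarter notes.
Working in quarter notes: whole note = 4; quarter note = 1; whole note = 4.
Adding: 4 + 1 + 4 = 9.
9 exceeds 6, so the answer is No.

No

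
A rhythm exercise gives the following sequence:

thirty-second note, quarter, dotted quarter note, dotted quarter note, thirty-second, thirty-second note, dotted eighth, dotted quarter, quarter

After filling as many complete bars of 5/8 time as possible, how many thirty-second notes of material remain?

1

One bar of 5/8 = 20 thirty-second notes.
Express everything in thirty-second notes: thirty-second note = 1; quarter = 8; dotted quarter note = 12; dotted quarter note = 12; thirty-second = 1; thirty-second note = 1; dotted eighth = 6; dotted quarter = 12; quarter = 8.
Total: 1 + 8 + 12 + 12 + 1 + 1 + 6 + 12 + 8 = 61.
61 ÷ 20 = 3 complete bars with 1 thirty-second note remaining.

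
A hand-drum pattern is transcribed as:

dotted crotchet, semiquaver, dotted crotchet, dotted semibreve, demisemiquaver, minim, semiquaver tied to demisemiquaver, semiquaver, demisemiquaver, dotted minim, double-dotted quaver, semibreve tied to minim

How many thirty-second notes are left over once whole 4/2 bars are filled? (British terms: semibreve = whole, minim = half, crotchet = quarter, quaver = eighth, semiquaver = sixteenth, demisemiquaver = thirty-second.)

48

One bar of 4/2 = 64 thirty-second notes.
Express everything in thirty-second notes: dotted crotchet = 12; semiquaver = 2; dotted crotchet = 12; dotted semibreve = 48; demisemiquaver = 1; minim = 16; semiquaver tied to demisemiquaver (semiquaver + demisemiquaver) = 3; semiquaver = 2; demisemiquaver = 1; dotted minim = 24; double-dotted quaver = 7; semibreve tied to minim (semibreve + minim) = 48.
Sum: 12 + 2 + 12 + 48 + 1 + 16 + 3 + 2 + 1 + 24 + 7 + 48 = 176.
176 ÷ 64 = 2 complete bars with 48 thirty-second notes remaining.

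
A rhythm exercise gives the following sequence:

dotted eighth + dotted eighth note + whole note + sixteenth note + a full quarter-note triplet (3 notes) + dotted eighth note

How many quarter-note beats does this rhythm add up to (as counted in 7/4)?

One quarter-note beat = 4 sixteenth notes.
Convert each value to sixteenth notes: dotted eighth = 3; dotted eighth note = 3; whole note = 16; sixteenth note = 1; a full quarter-note triplet (3 notes) (three triplet quarters span one half) = 8; dotted eighth note = 3.
Sum: 3 + 3 + 16 + 1 + 8 + 3 = 34.
34 ÷ 4 = 8.5 beats.

8.5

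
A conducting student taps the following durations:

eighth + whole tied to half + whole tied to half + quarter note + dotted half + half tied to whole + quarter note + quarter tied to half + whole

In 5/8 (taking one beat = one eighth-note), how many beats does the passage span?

61

One eighth-note beat = 2 sixteenth notes.
In sixteenth notes: eighth = 2; whole tied to half (whole + half) = 24; whole tied to half (whole + half) = 24; quarter note = 4; dotted half = 12; half tied to whole (half + whole) = 24; quarter note = 4; quarter tied to half (quarter + half) = 12; whole = 16.
Sum: 2 + 24 + 24 + 4 + 12 + 24 + 4 + 12 + 16 = 122.
122 ÷ 2 = 61 beats.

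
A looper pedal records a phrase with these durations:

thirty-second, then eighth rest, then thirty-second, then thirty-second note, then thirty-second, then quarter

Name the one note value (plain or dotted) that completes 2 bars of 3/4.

whole note

2 bars of 3/4 = 48 thirty-second notes.
Each duration in thirty-second notes: thirty-second = 1; eighth rest = 4; thirty-second = 1; thirty-second note = 1; thirty-second = 1; quarter = 8.
Altogether 1 + 4 + 1 + 1 + 1 + 8 = 16.
Remaining: 48 − 16 = 32 thirty-second notes, which is a whole note.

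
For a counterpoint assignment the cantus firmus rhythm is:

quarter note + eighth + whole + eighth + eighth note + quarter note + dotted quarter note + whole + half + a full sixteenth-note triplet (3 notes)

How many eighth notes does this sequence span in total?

Express everything in eighth notes: quarter note = 2; eighth = 1; whole = 8; eighth = 1; eighth note = 1; quarter note = 2; dotted quarter note = 3; whole = 8; half = 4; a full sixteenth-note triplet (3 notes) (three triplet sixteenths span one eighth) = 1.
Sum: 2 + 1 + 8 + 1 + 1 + 2 + 3 + 8 + 4 + 1 = 31 eighth notes.

31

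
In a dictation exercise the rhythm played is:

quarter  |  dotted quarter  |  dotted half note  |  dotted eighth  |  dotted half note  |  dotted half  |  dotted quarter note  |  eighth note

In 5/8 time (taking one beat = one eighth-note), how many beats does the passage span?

One eighth-note beat = 2 sixteenth notes.
Each duration in sixteenth notes: quarter = 4; dotted quarter = 6; dotted half note = 12; dotted eighth = 3; dotted half note = 12; dotted half = 12; dotted quarter note = 6; eighth note = 2.
Sum: 4 + 6 + 12 + 3 + 12 + 12 + 6 + 2 = 57.
57 ÷ 2 = 28.5 beats.

28.5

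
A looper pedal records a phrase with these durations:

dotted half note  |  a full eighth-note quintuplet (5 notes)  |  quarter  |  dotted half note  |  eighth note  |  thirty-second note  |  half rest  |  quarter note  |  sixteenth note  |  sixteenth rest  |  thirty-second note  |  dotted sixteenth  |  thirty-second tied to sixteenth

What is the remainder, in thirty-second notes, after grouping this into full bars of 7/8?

0

One bar of 7/8 = 28 thirty-second notes.
In thirty-second notes: dotted half note = 24; a full eighth-note quintuplet (5 notes) (five quintuplet eighths span one half) = 16; quarter = 8; dotted half note = 24; eighth note = 4; thirty-second note = 1; half rest = 16; quarter note = 8; sixteenth note = 2; sixteenth rest = 2; thirty-second note = 1; dotted sixteenth = 3; thirty-second tied to sixteenth (thirty-second + sixteenth) = 3.
Sum: 24 + 16 + 8 + 24 + 4 + 1 + 16 + 8 + 2 + 2 + 1 + 3 + 3 = 112.
112 ÷ 28 = 4 complete bars with 0 thirty-second notes remaining.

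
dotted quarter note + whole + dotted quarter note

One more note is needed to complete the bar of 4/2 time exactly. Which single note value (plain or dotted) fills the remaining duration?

The bar of 4/2 = 16 eighth notes.
Each duration in eighth notes: dotted quarter note = 3; whole = 8; dotted quarter note = 3.
Altogether 3 + 8 + 3 = 14.
Remaining: 16 − 14 = 2 eighth notes, which is a quarter note.

quarter note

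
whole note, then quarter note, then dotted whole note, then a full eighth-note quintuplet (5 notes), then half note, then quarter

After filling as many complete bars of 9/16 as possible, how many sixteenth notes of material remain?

1

One bar of 9/16 = 9 sixteenth notes.
Express everything in sixteenth notes: whole note = 16; quarter note = 4; dotted whole note = 24; a full eighth-note quintuplet (5 notes) (five quintuplet eighths span one half) = 8; half note = 8; quarter = 4.
Sum: 16 + 4 + 24 + 8 + 8 + 4 = 64.
64 ÷ 9 = 7 complete bars with 1 sixteenth note remaining.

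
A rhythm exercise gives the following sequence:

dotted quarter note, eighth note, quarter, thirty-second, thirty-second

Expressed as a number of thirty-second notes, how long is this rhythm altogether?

Working in thirty-second notes: dotted quarter note = 12; eighth note = 4; quarter = 8; thirty-second = 1; thirty-second = 1.
Sum: 12 + 4 + 8 + 1 + 1 = 26 thirty-second notes.

26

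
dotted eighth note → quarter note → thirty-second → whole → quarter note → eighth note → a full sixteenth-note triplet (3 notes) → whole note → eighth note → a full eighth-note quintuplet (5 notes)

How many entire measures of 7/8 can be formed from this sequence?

One bar of 7/8 = 28 thirty-second notes.
Convert each value to thirty-second notes: dotted eighth note = 6; quarter note = 8; thirty-second = 1; whole = 32; quarter note = 8; eighth note = 4; a full sixteenth-note triplet (3 notes) (three triplet sixteenths span one eighth) = 4; whole note = 32; eighth note = 4; a full eighth-note quintuplet (5 notes) (five quintuplet eighths span one half) = 16.
Adding: 6 + 8 + 1 + 32 + 8 + 4 + 4 + 32 + 4 + 16 = 115.
115 ÷ 28 = 4 complete bars with 3 left over.

4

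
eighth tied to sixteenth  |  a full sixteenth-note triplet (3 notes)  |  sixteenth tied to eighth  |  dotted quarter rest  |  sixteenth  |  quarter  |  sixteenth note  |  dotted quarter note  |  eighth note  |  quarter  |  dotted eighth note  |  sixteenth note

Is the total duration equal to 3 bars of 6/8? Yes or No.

Yes

One bar of 6/8 = 12 sixteenth notes, so 3 bars = 36.
Convert each value to sixteenth notes: eighth tied to sixteenth (eighth + sixteenth) = 3; a full sixteenth-note triplet (3 notes) (three triplet sixteenths span one eighth) = 2; sixteenth tied to eighth (sixteenth + eighth) = 3; dotted quarter rest = 6; sixteenth = 1; quarter = 4; sixteenth note = 1; dotted quarter note = 6; eighth note = 2; quarter = 4; dotted eighth note = 3; sixteenth note = 1.
Total: 3 + 2 + 3 + 6 + 1 + 4 + 1 + 6 + 2 + 4 + 3 + 1 = 36.
36 equals 36, so the answer is Yes.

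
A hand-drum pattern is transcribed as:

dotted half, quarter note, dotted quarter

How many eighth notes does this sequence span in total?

11

In eighth notes: dotted half = 6; quarter note = 2; dotted quarter = 3.
Altogether 6 + 2 + 3 = 11 eighth notes.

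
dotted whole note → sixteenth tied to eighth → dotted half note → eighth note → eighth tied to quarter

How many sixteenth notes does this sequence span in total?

47

Express everything in sixteenth notes: dotted whole note = 24; sixteenth tied to eighth (sixteenth + eighth) = 3; dotted half note = 12; eighth note = 2; eighth tied to quarter (eighth + quarter) = 6.
Adding: 24 + 3 + 12 + 2 + 6 = 47 sixteenth notes.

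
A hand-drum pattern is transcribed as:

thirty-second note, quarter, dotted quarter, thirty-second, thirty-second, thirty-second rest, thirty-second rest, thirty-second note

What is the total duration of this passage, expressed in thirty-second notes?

26

Express everything in thirty-second notes: thirty-second note = 1; quarter = 8; dotted quarter = 12; thirty-second = 1; thirty-second = 1; thirty-second rest = 1; thirty-second rest = 1; thirty-second note = 1.
Altogether 1 + 8 + 12 + 1 + 1 + 1 + 1 + 1 = 26 thirty-second notes.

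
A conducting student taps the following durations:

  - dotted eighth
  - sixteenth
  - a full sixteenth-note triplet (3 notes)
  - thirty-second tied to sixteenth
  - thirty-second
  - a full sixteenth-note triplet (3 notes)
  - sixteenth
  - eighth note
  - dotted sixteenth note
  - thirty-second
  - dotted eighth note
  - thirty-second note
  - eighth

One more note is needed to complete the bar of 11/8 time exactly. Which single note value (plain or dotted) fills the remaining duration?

dotted sixteenth note

The bar of 11/8 = 44 thirty-second notes.
Express everything in thirty-second notes: dotted eighth = 6; sixteenth = 2; a full sixteenth-note triplet (3 notes) (three triplet sixteenths span one eighth) = 4; thirty-second tied to sixteenth (thirty-second + sixteenth) = 3; thirty-second = 1; a full sixteenth-note triplet (3 notes) (three triplet sixteenths span one eighth) = 4; sixteenth = 2; eighth note = 4; dotted sixteenth note = 3; thirty-second = 1; dotted eighth note = 6; thirty-second note = 1; eighth = 4.
Total: 6 + 2 + 4 + 3 + 1 + 4 + 2 + 4 + 3 + 1 + 6 + 1 + 4 = 41.
Remaining: 44 − 41 = 3 thirty-second notes, which is a dotted sixteenth note.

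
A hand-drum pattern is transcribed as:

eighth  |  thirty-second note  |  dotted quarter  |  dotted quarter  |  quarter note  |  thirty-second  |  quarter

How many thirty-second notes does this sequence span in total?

46

Convert each value to thirty-second notes: eighth = 4; thirty-second note = 1; dotted quarter = 12; dotted quarter = 12; quarter note = 8; thirty-second = 1; quarter = 8.
Altogether 4 + 1 + 12 + 12 + 8 + 1 + 8 = 46 thirty-second notes.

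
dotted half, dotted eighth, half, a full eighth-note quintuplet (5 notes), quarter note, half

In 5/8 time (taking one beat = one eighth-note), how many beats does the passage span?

One eighth-note beat = 2 sixteenth notes.
Convert each value to sixteenth notes: dotted half = 12; dotted eighth = 3; half = 8; a full eighth-note quintuplet (5 notes) (five quintuplet eighths span one half) = 8; quarter note = 4; half = 8.
Adding: 12 + 3 + 8 + 8 + 4 + 8 = 43.
43 ÷ 2 = 21.5 beats.

21.5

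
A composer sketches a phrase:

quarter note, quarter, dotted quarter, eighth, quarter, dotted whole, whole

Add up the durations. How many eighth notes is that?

30

Working in eighth notes: quarter note = 2; quarter = 2; dotted quarter = 3; eighth = 1; quarter = 2; dotted whole = 12; whole = 8.
Altogether 2 + 2 + 3 + 1 + 2 + 12 + 8 = 30 eighth notes.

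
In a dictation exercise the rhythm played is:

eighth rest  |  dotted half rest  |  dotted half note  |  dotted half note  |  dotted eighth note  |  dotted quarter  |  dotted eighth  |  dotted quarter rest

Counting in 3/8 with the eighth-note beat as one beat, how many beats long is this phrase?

28

One eighth-note beat = 2 sixteenth notes.
Convert each value to sixteenth notes: eighth rest = 2; dotted half rest = 12; dotted half note = 12; dotted half note = 12; dotted eighth note = 3; dotted quarter = 6; dotted eighth = 3; dotted quarter rest = 6.
Total: 2 + 12 + 12 + 12 + 3 + 6 + 3 + 6 = 56.
56 ÷ 2 = 28 beats.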